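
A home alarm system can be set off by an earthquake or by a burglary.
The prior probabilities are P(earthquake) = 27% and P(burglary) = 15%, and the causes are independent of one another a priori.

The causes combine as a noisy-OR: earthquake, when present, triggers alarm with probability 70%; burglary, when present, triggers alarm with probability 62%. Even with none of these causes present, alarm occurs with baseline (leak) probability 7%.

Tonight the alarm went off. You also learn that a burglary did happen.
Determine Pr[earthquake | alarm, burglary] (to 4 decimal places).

Under noisy-OR, P(alarm | causes) = 1 − (1−0.07)·∏(1−qᵢ) over the active causes.
P(alarm | burglary) = 0.6466×0.73 + 0.89398×0.27 = 0.472018 + 0.241375 = 0.713393
Restricting to configurations with earthquake present: 0.89398×0.27 = 0.241375.
So P(earthquake | alarm, burglary) = 0.241375/0.713393 ≈ 0.3383.

Pr[earthquake | alarm, burglary] ≈ 0.3383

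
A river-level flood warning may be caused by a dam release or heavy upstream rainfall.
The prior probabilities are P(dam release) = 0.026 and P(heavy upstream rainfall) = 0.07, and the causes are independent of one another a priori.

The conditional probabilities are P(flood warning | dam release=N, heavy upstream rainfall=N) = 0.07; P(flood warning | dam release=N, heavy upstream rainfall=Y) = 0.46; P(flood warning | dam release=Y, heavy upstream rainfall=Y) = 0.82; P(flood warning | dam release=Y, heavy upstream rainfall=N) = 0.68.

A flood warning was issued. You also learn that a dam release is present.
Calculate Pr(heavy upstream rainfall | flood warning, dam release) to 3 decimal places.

Pr(heavy upstream rainfall | flood warning, dam release) ≈ 0.083

Sum P(flood warning|·) weighted by the priors over both values of heavy upstream rainfall:
  P(flood warning | dam release) = 0.68×0.93 + 0.82×0.07
        = 0.632400 + 0.057400 = 0.689800
The terms with heavy upstream rainfall present sum to 0.057400, so
  P(heavy upstream rainfall | flood warning, dam release) = 0.057400 / 0.689800 ≈ 0.083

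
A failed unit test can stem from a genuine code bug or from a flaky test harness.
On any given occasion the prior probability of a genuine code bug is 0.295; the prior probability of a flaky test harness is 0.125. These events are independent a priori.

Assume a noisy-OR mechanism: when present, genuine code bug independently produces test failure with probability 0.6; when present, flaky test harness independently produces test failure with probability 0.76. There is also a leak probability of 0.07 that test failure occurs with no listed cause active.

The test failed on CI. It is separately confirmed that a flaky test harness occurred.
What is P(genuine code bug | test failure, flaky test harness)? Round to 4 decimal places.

P(genuine code bug | test failure, flaky test harness) ≈ 0.3291

Under noisy-OR, P(test failure | causes) = 1 − (1−0.07)·∏(1−qᵢ) over the active causes.
Numerator (weight on configurations with genuine code bug): 0.91072×0.295 = 0.268662
The normalizing constant is 0.7768×0.705 + 0.91072×0.295 = 0.816306
P(genuine code bug | test failure, flaky test harness) = 0.268662/0.816306 ≈ 0.3291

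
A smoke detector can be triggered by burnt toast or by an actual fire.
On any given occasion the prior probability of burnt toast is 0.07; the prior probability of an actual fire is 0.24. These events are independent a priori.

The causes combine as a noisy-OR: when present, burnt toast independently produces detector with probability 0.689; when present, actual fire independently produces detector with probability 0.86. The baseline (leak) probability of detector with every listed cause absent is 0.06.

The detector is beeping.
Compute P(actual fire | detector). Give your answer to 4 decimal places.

P(actual fire | detector) ≈ 0.7239

Under noisy-OR, P(detector | causes) = 1 − (1−0.06)·∏(1−qᵢ) over the active causes.
By total probability over the 4 (burnt toast, actual fire) configurations:
  P(detector) = 0.06×0.93×0.76 + 0.8684×0.93×0.24 + 0.70766×0.07×0.76 + 0.959072×0.07×0.24
        = 0.042408 + 0.193827 + 0.037648 + 0.016112 = 0.289995
Configurations with actual fire contribute 0.209939, so
  P(actual fire | detector) = 0.209939 / 0.289995 ≈ 0.7239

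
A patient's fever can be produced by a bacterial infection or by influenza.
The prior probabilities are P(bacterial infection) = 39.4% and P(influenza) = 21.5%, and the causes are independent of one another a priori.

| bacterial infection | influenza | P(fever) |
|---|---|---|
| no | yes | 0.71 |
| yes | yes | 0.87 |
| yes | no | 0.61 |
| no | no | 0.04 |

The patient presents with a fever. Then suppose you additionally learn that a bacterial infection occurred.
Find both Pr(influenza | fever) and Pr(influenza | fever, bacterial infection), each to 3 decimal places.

P(fever) = 0.04*0.606*0.785 + 0.71*0.606*0.215 + 0.61*0.394*0.785 + 0.87*0.394*0.215 = 0.019028 + 0.092506 + 0.188667 + 0.073698 = 0.373899
The influenza-present share is 0.092506 + 0.073698 = 0.166204.
Hence the posterior is 0.166204/0.373899 ≈ 0.445.

Now also conditioning on bacterial infection=true:
Numerator (weight on configurations with influenza): 0.87*0.215 = 0.187050
Denominator P(fever | bacterial infection): 0.61*0.785 + 0.87*0.215 = 0.665900
Posterior = 0.187050 / 0.665900 ≈ 0.281

Pr(influenza | fever) ≈ 0.445; Pr(influenza | fever, bacterial infection) ≈ 0.281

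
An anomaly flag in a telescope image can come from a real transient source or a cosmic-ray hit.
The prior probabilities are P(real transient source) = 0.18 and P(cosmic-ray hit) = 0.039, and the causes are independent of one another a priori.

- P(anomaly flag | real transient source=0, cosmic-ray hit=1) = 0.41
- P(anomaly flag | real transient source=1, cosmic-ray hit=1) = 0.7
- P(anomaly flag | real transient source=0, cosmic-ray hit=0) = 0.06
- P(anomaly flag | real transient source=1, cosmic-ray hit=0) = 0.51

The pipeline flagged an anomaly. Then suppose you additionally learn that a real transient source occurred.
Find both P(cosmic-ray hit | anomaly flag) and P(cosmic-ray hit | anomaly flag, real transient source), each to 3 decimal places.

P(cosmic-ray hit | anomaly flag) ≈ 0.117; P(cosmic-ray hit | anomaly flag, real transient source) ≈ 0.053

For the numerator, keep only cosmic-ray hit=true terms: 0.013112 + 0.004914 = 0.018026
Denominator P(anomaly flag): 0.06*0.82*0.961 + 0.41*0.82*0.039 + 0.51*0.18*0.961 + 0.7*0.18*0.039 = 0.153527
P(cosmic-ray hit | anomaly flag) = 0.018026/0.153527 ≈ 0.117

Now also conditioning on real transient source=true:
By total probability over both values of cosmic-ray hit:
  P(anomaly flag | real transient source) = 0.51×0.961 + 0.7×0.039
        = 0.490110 + 0.027300 = 0.517410
Keeping only the cosmic-ray hit-present terms gives 0.027300, so
  P(cosmic-ray hit | anomaly flag, real transient source) = 0.027300 / 0.517410 ≈ 0.053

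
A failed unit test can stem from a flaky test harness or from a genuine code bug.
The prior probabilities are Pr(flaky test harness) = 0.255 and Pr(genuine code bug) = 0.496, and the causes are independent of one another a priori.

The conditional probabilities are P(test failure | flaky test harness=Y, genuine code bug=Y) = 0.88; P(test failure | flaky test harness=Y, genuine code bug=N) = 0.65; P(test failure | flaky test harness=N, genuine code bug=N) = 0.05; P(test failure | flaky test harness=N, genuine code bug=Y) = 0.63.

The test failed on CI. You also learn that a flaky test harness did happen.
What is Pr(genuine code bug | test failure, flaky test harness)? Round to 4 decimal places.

Sum P(test failure|·) weighted by the priors over both values of genuine code bug:
  P(test failure | flaky test harness) = 0.65×0.504 + 0.88×0.496
        = 0.327600 + 0.436480 = 0.764080
The terms with genuine code bug present sum to 0.436480, so
  P(genuine code bug | test failure, flaky test harness) = 0.436480 / 0.764080 ≈ 0.5712

Pr(genuine code bug | test failure, flaky test harness) ≈ 0.5712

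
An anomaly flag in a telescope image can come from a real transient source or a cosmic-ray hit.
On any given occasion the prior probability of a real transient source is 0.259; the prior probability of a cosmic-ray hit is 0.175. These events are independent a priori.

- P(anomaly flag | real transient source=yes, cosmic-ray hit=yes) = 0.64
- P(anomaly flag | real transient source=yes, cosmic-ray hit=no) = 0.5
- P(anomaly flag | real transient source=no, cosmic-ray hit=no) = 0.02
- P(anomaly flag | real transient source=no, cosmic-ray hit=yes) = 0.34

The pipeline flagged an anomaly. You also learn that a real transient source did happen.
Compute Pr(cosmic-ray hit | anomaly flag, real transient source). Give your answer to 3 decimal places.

Pr(cosmic-ray hit | anomaly flag, real transient source) ≈ 0.214

P(anomaly flag | real transient source) = 0.5·0.825 + 0.64·0.175 = 0.412500 + 0.112000 = 0.524500
Restricting to configurations with cosmic-ray hit present: 0.64·0.175 = 0.112000.
Hence the posterior is 0.112000/0.524500 ≈ 0.214.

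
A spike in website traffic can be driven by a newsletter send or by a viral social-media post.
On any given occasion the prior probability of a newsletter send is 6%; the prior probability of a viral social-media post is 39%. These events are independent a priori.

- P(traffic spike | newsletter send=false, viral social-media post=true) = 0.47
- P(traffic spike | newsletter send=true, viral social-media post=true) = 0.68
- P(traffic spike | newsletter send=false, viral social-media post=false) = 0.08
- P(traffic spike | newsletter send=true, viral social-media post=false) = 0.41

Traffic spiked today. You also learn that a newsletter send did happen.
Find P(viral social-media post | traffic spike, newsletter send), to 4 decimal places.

P(viral social-media post | traffic spike, newsletter send) ≈ 0.5147

Numerator (weight on configurations with viral social-media post): 0.68·0.39 = 0.265200
The normalizing constant is 0.41·0.61 + 0.68·0.39 = 0.515300
Posterior = 0.265200 / 0.515300 ≈ 0.5147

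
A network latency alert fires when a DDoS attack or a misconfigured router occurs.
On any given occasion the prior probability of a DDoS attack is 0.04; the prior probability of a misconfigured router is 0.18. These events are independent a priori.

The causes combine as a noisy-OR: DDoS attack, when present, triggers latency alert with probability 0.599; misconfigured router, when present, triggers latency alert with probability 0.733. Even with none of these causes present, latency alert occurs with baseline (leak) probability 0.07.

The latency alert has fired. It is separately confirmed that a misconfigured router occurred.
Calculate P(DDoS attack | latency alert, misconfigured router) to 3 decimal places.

P(DDoS attack | latency alert, misconfigured router) ≈ 0.048

Under noisy-OR, P(latency alert | causes) = 1 − (1−0.07)·∏(1−qᵢ) over the active causes.
P(latency alert | misconfigured router) = 0.75169·0.96 + 0.900428·0.04 = 0.721622 + 0.036017 = 0.757639
The DDoS attack-present share is 0.900428·0.04 = 0.036017.
P(DDoS attack | latency alert, misconfigured router) = 0.036017 / 0.757639 ≈ 0.048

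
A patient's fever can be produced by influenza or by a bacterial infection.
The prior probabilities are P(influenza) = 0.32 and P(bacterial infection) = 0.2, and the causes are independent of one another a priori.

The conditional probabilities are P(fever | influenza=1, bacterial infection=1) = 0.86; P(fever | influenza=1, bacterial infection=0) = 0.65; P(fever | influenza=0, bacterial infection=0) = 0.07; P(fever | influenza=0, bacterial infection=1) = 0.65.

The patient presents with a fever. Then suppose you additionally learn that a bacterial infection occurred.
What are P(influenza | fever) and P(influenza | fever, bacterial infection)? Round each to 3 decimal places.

P(influenza | fever) ≈ 0.636; P(influenza | fever, bacterial infection) ≈ 0.384

Sum P(fever|·) weighted by the priors over the 4 (influenza, bacterial infection) configurations:
  P(fever) = 0.07·0.68·0.8 + 0.65·0.68·0.2 + 0.65·0.32·0.8 + 0.86·0.32·0.2
        = 0.038080 + 0.088400 + 0.166400 + 0.055040 = 0.347920
Keeping only the influenza-present terms gives 0.221440, so
  P(influenza | fever) = 0.221440 / 0.347920 ≈ 0.636

With the extra evidence:
P(fever | bacterial infection) = 0.65×0.68 + 0.86×0.32 = 0.442000 + 0.275200 = 0.717200
Restricting to configurations with influenza present: 0.86×0.32 = 0.275200.
P(influenza | fever, bacterial infection) = 0.275200 / 0.717200 ≈ 0.384
— bacterial infection explains away the evidence for influenza.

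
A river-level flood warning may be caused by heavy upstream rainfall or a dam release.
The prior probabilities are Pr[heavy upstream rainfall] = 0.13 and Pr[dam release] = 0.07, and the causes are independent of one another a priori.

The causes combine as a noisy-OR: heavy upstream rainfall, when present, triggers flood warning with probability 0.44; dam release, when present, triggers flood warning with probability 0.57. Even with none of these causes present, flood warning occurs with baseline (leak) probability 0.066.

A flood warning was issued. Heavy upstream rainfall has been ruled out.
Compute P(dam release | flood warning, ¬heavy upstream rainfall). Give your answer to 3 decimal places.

Under noisy-OR, P(flood warning | causes) = 1 − (1−0.066)·∏(1−qᵢ) over the active causes.
Numerator (weight on configurations with dam release): 0.59838*0.07 = 0.041887
Denominator P(flood warning | ¬heavy upstream rainfall): 0.066*0.93 + 0.59838*0.07 = 0.103267
Posterior = 0.041887 / 0.103267 ≈ 0.406

P(dam release | flood warning, ¬heavy upstream rainfall) ≈ 0.406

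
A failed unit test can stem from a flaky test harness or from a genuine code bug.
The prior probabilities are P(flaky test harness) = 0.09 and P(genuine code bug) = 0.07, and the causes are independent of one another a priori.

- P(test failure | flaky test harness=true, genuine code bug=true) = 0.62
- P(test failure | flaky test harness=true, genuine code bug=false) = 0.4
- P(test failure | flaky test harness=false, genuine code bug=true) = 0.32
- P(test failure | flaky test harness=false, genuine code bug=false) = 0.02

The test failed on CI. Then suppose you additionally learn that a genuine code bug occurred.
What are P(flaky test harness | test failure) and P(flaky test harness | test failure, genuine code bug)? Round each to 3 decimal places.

P(flaky test harness | test failure) ≈ 0.501; P(flaky test harness | test failure, genuine code bug) ≈ 0.161

Enumerate the 4 (flaky test harness, genuine code bug) configurations and weight by the priors:
  P(test failure) = 0.02·0.91·0.93 + 0.32·0.91·0.07 + 0.4·0.09·0.93 + 0.62·0.09·0.07
        = 0.016926 + 0.020384 + 0.033480 + 0.003906 = 0.074696
Keeping only the flaky test harness-present terms gives 0.037386, so
  P(flaky test harness | test failure) = 0.037386 / 0.074696 ≈ 0.501

Now also conditioning on genuine code bug=true:
P(test failure | genuine code bug) = 0.32·0.91 + 0.62·0.09 = 0.291200 + 0.055800 = 0.347000
Restricting to configurations with flaky test harness present: 0.62·0.09 = 0.055800.
Hence the posterior is 0.055800/0.347000 ≈ 0.161.
This is intercausal reasoning (explaining away): once genuine code bug accounts for the test failure, flaky test harness becomes less likely.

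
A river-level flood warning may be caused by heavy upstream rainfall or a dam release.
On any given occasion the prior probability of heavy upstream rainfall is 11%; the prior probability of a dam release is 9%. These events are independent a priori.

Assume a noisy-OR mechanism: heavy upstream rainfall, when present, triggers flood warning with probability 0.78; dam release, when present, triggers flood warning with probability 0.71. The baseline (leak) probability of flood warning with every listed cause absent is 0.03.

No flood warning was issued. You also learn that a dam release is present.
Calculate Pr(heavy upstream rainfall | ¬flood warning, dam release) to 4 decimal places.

Pr(heavy upstream rainfall | ¬flood warning, dam release) ≈ 0.0265

Under noisy-OR, P(flood warning | causes) = 1 − (1−0.03)·∏(1−qᵢ) over the active causes.
By total probability over both values of heavy upstream rainfall:
  P(¬flood warning | dam release) = 0.2813*0.89 + 0.061886*0.11
        = 0.250357 + 0.006807 = 0.257164
The terms with heavy upstream rainfall present sum to 0.006807, so
  P(heavy upstream rainfall | ¬flood warning, dam release) = 0.006807 / 0.257164 ≈ 0.0265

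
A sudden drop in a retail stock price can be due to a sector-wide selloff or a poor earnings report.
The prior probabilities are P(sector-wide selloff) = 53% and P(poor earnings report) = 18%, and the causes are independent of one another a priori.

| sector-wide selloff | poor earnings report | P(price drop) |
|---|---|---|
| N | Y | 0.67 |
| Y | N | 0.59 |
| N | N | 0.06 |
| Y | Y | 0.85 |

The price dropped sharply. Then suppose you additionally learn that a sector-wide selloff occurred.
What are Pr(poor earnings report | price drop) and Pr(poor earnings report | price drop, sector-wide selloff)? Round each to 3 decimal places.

P(price drop) = 0.06·0.47·0.82 + 0.67·0.47·0.18 + 0.59·0.53·0.82 + 0.85·0.53·0.18 = 0.023124 + 0.056682 + 0.256414 + 0.081090 = 0.417310
Of this, 0.137772 comes from 0.056682 + 0.081090 (the poor earnings report=true cases).
Hence the posterior is 0.137772/0.417310 ≈ 0.330.

With the extra evidence:
Weight on poor earnings report=true, given the evidence: 0.85*0.18 = 0.153000
Denominator P(price drop | sector-wide selloff): 0.59*0.82 + 0.85*0.18 = 0.636800
P(poor earnings report | price drop, sector-wide selloff) = 0.153000/0.636800 ≈ 0.240
— sector-wide selloff explains away the evidence for poor earnings report.

Pr(poor earnings report | price drop) ≈ 0.330; Pr(poor earnings report | price drop, sector-wide selloff) ≈ 0.240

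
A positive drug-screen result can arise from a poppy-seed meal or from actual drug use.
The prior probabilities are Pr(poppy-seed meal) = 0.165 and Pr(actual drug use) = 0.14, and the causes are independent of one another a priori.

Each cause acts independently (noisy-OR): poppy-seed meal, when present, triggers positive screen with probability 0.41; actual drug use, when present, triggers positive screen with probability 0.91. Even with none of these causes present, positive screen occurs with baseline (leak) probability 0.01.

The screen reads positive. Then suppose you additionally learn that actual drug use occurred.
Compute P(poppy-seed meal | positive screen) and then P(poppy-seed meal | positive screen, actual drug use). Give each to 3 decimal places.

Under noisy-OR, P(positive screen | causes) = 1 − (1−0.01)·∏(1−qᵢ) over the active causes.
By total probability over the 4 (poppy-seed meal, actual drug use) configurations:
  P(positive screen) = 0.01×0.835×0.86 + 0.9109×0.835×0.14 + 0.4159×0.165×0.86 + 0.947431×0.165×0.14
        = 0.007181 + 0.106484 + 0.059016 + 0.021886 = 0.194567
Configurations with poppy-seed meal contribute 0.080902, so
  P(poppy-seed meal | positive screen) = 0.080902 / 0.194567 ≈ 0.416

Now also conditioning on actual drug use=true:
Weight on poppy-seed meal=true, given the evidence: 0.947431×0.165 = 0.156326
Denominator P(positive screen | actual drug use): 0.9109×0.835 + 0.947431×0.165 = 0.916928
P(poppy-seed meal | positive screen, actual drug use) = 0.156326/0.916928 ≈ 0.170

P(poppy-seed meal | positive screen) ≈ 0.416; P(poppy-seed meal | positive screen, actual drug use) ≈ 0.170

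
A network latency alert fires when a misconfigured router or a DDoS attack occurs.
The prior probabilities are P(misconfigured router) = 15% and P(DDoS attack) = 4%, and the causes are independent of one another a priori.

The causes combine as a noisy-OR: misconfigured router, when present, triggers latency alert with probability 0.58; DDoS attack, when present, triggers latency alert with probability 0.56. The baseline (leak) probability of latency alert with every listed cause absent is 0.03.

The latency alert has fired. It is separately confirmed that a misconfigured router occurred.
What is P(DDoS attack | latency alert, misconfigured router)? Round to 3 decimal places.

P(DDoS attack | latency alert, misconfigured router) ≈ 0.055

Under noisy-OR, P(latency alert | causes) = 1 − (1−0.03)·∏(1−qᵢ) over the active causes.
Numerator (weight on configurations with DDoS attack): 0.820744*0.04 = 0.032830
Normalizer over all consistent configurations: 0.5926*0.96 + 0.820744*0.04 = 0.601726
P(DDoS attack | latency alert, misconfigured router) = 0.032830/0.601726 ≈ 0.055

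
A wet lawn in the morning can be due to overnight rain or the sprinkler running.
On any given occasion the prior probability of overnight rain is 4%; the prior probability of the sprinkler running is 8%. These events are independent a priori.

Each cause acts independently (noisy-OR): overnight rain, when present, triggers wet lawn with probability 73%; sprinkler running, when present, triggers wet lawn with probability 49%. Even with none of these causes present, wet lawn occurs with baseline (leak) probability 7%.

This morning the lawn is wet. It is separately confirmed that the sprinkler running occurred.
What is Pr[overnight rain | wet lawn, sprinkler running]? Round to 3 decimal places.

Under noisy-OR, P(wet lawn | causes) = 1 − (1−0.07)·∏(1−qᵢ) over the active causes.
P(wet lawn | sprinkler running) = 0.5257·0.96 + 0.871939·0.04 = 0.504672 + 0.034878 = 0.539550
Restricting to configurations with overnight rain present: 0.871939·0.04 = 0.034878.
Hence the posterior is 0.034878/0.539550 ≈ 0.065.

Pr[overnight rain | wet lawn, sprinkler running] ≈ 0.065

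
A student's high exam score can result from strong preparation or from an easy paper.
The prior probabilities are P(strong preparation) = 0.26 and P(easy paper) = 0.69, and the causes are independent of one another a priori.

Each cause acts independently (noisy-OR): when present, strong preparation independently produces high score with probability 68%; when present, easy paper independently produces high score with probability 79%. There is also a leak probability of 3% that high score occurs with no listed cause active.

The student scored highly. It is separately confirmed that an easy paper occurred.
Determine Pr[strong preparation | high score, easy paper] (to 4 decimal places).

Under noisy-OR, P(high score | causes) = 1 − (1−0.03)·∏(1−qᵢ) over the active causes.
Enumerate both values of strong preparation and weight by the priors:
  P(high score | easy paper) = 0.7963·0.74 + 0.934816·0.26
        = 0.589262 + 0.243052 = 0.832314
Configurations with strong preparation contribute 0.243052, so
  P(strong preparation | high score, easy paper) = 0.243052 / 0.832314 ≈ 0.2920

Pr[strong preparation | high score, easy paper] ≈ 0.2920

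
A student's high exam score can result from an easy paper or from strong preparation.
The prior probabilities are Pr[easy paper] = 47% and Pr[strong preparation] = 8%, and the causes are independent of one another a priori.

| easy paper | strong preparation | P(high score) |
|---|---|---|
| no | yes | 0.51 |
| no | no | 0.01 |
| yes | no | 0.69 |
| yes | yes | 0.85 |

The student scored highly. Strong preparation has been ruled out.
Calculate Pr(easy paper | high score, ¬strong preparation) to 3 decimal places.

Pr(easy paper | high score, ¬strong preparation) ≈ 0.984

Weight on easy paper=true, given the evidence: 0.69·0.47 = 0.324300
Normalizer over all consistent configurations: 0.01·0.53 + 0.69·0.47 = 0.329600
P(easy paper | high score, ¬strong preparation) = 0.324300/0.329600 ≈ 0.984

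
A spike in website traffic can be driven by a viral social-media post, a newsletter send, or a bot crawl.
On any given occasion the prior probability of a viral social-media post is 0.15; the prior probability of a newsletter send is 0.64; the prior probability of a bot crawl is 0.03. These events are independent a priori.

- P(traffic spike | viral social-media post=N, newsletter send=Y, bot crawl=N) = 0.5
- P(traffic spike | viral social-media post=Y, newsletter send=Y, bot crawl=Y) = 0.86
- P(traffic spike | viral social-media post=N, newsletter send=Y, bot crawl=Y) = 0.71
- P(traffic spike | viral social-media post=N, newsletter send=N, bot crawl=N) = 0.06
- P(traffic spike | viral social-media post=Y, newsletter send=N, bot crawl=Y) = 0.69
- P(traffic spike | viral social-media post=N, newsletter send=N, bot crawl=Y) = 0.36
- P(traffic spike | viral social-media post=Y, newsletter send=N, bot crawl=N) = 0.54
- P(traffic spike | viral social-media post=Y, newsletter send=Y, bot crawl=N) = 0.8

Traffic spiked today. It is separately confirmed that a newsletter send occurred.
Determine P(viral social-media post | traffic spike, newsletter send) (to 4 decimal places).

Weight on viral social-media post=true, given the evidence: 0.116400 + 0.003870 = 0.120270
Denominator P(traffic spike | newsletter send): 0.5*0.85*0.97 + 0.71*0.85*0.03 + 0.8*0.15*0.97 + 0.86*0.15*0.03 = 0.550625
P(viral social-media post | traffic spike, newsletter send) = 0.120270/0.550625 ≈ 0.2184

P(viral social-media post | traffic spike, newsletter send) ≈ 0.2184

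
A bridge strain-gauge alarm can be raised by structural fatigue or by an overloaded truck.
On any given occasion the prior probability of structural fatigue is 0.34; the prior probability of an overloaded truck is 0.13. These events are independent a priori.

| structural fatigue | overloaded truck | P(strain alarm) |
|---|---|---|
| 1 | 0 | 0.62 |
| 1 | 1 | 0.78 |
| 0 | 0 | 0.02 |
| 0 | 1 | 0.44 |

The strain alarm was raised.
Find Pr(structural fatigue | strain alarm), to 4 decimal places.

P(strain alarm) = 0.02·0.66·0.87 + 0.44·0.66·0.13 + 0.62·0.34·0.87 + 0.78·0.34·0.13 = 0.011484 + 0.037752 + 0.183396 + 0.034476 = 0.267108
The structural fatigue-present share is 0.183396 + 0.034476 = 0.217872.
Hence the posterior is 0.217872/0.267108 ≈ 0.8157.

Pr(structural fatigue | strain alarm) ≈ 0.8157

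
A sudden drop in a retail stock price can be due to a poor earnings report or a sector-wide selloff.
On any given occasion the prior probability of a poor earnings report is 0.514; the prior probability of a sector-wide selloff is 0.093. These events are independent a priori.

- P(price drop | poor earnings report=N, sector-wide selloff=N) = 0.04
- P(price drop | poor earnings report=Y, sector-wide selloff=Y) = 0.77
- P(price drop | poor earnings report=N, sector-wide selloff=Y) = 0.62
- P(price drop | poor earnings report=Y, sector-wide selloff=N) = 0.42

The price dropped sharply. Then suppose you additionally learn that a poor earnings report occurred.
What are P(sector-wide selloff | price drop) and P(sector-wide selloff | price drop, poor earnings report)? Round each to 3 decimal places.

P(sector-wide selloff | price drop) ≈ 0.233; P(sector-wide selloff | price drop, poor earnings report) ≈ 0.158

By total probability over the 4 (poor earnings report, sector-wide selloff) configurations:
  P(price drop) = 0.04*0.486*0.907 + 0.62*0.486*0.093 + 0.42*0.514*0.907 + 0.77*0.514*0.093
        = 0.017632 + 0.028023 + 0.195803 + 0.036808 = 0.278266
Configurations with sector-wide selloff contribute 0.064831, so
  P(sector-wide selloff | price drop) = 0.064831 / 0.278266 ≈ 0.233

Now also conditioning on poor earnings report=true:
For the numerator, keep only sector-wide selloff=true terms: 0.77·0.093 = 0.071610
Denominator P(price drop | poor earnings report): 0.42·0.907 + 0.77·0.093 = 0.452550
P(sector-wide selloff | price drop, poor earnings report) = 0.071610/0.452550 ≈ 0.158
The drop from 0.233 to 0.158 is the explaining-away (discounting) effect.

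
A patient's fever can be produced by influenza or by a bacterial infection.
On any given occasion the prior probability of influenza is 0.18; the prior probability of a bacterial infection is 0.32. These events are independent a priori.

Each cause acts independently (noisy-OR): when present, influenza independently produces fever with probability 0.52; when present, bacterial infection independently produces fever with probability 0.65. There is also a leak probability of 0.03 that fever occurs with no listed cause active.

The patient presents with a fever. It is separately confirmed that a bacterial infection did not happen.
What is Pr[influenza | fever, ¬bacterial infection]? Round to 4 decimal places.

Pr[influenza | fever, ¬bacterial infection] ≈ 0.7963

Under noisy-OR, P(fever | causes) = 1 − (1−0.03)·∏(1−qᵢ) over the active causes.
P(fever | ¬bacterial infection) = 0.03·0.82 + 0.5344·0.18 = 0.024600 + 0.096192 = 0.120792
Of this, 0.096192 comes from 0.5344·0.18 (the influenza=true cases).
Hence the posterior is 0.096192/0.120792 ≈ 0.7963.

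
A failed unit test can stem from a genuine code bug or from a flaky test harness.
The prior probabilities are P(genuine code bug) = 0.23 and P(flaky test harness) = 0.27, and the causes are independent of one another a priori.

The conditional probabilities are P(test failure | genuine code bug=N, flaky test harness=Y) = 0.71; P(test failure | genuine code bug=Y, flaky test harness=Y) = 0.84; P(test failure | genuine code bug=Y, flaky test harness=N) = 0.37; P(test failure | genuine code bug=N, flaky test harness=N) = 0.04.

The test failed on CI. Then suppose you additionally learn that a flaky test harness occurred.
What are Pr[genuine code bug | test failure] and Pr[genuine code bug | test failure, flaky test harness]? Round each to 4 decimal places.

Numerator (weight on configurations with genuine code bug): 0.062123 + 0.052164 = 0.114287
The normalizing constant is 0.04×0.77×0.73 + 0.71×0.77×0.27 + 0.37×0.23×0.73 + 0.84×0.23×0.27 = 0.284380
Posterior = 0.114287 / 0.284380 ≈ 0.4019

With the extra evidence:
Numerator (weight on configurations with genuine code bug): 0.84*0.23 = 0.193200
The normalizing constant is 0.71*0.77 + 0.84*0.23 = 0.739900
P(genuine code bug | test failure, flaky test harness) = 0.193200/0.739900 ≈ 0.2611
Conditioning on flaky test harness lowers the posterior on genuine code bug: the classic explaining-away effect in a common-effect structure.

Pr[genuine code bug | test failure] ≈ 0.4019; Pr[genuine code bug | test failure, flaky test harness] ≈ 0.2611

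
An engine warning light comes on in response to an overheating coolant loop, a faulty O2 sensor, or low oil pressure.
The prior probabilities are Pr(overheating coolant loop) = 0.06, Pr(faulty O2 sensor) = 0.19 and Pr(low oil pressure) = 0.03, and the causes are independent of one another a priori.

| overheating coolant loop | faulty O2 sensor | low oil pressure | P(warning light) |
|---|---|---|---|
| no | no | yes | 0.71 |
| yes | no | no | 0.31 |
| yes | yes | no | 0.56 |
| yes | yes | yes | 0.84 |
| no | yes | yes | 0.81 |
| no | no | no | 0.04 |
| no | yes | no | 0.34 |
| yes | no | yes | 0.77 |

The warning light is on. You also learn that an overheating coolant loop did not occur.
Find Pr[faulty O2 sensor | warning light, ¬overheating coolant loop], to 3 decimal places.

Pr[faulty O2 sensor | warning light, ¬overheating coolant loop] ≈ 0.580

P(warning light | ¬overheating coolant loop) = 0.04*0.81*0.97 + 0.71*0.81*0.03 + 0.34*0.19*0.97 + 0.81*0.19*0.03 = 0.031428 + 0.017253 + 0.062662 + 0.004617 = 0.115960
Restricting to configurations with faulty O2 sensor present: 0.062662 + 0.004617 = 0.067279.
So P(faulty O2 sensor | warning light, ¬overheating coolant loop) = 0.067279/0.115960 ≈ 0.580.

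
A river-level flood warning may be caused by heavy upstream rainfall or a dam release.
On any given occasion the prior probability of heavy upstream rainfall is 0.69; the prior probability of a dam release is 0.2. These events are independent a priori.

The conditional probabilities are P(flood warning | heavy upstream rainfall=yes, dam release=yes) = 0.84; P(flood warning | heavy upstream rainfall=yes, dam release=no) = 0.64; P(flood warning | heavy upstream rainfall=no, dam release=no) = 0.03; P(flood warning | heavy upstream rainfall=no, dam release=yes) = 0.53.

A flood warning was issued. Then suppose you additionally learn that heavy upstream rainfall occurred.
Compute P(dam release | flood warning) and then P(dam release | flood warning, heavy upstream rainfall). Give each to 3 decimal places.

Sum P(flood warning|·) weighted by the priors over the 4 (heavy upstream rainfall, dam release) configurations:
  P(flood warning) = 0.03·0.31·0.8 + 0.53·0.31·0.2 + 0.64·0.69·0.8 + 0.84·0.69·0.2
        = 0.007440 + 0.032860 + 0.353280 + 0.115920 = 0.509500
The terms with dam release present sum to 0.148780, so
  P(dam release | flood warning) = 0.148780 / 0.509500 ≈ 0.292

Now also conditioning on heavy upstream rainfall=true:
Enumerate both values of dam release and weight by the priors:
  P(flood warning | heavy upstream rainfall) = 0.64×0.8 + 0.84×0.2
        = 0.512000 + 0.168000 = 0.680000
The terms with dam release present sum to 0.168000, so
  P(dam release | flood warning, heavy upstream rainfall) = 0.168000 / 0.680000 ≈ 0.247

P(dam release | flood warning) ≈ 0.292; P(dam release | flood warning, heavy upstream rainfall) ≈ 0.247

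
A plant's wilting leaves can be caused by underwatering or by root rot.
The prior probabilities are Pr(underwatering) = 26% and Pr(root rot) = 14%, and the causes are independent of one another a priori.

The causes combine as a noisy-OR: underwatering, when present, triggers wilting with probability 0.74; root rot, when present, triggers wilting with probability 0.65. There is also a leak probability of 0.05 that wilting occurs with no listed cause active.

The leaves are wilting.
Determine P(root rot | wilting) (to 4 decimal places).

P(root rot | wilting) ≈ 0.3384

Under noisy-OR, P(wilting | causes) = 1 − (1−0.05)·∏(1−qᵢ) over the active causes.
P(wilting) = 0.05*0.74*0.86 + 0.6675*0.74*0.14 + 0.753*0.26*0.86 + 0.91355*0.26*0.14 = 0.031820 + 0.069153 + 0.168371 + 0.033253 = 0.302597
The root rot-present share is 0.069153 + 0.033253 = 0.102406.
So P(root rot | wilting) = 0.102406/0.302597 ≈ 0.3384.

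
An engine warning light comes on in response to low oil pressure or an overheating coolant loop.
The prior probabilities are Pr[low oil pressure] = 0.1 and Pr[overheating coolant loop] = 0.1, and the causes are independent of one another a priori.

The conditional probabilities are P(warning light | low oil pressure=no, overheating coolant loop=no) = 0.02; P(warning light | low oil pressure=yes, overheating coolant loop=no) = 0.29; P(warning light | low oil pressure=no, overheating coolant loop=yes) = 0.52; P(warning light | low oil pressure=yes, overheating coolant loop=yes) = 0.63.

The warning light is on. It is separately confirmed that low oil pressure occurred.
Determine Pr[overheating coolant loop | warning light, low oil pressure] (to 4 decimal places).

Pr[overheating coolant loop | warning light, low oil pressure] ≈ 0.1944

Weight on overheating coolant loop=true, given the evidence: 0.63·0.1 = 0.063000
Normalizer over all consistent configurations: 0.29·0.9 + 0.63·0.1 = 0.324000
P(overheating coolant loop | warning light, low oil pressure) = 0.063000/0.324000 ≈ 0.1944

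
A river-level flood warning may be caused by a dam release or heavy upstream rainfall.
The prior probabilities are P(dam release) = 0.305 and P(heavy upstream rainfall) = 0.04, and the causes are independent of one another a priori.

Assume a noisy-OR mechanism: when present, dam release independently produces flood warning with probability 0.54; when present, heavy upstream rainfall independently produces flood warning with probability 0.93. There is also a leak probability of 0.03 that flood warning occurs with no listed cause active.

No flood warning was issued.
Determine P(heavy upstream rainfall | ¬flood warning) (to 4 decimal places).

Under noisy-OR, P(flood warning | causes) = 1 − (1−0.03)·∏(1−qᵢ) over the active causes.
Sum P(¬flood warning|·) weighted by the priors over the 4 (dam release, heavy upstream rainfall) configurations:
  P(¬flood warning) = 0.97*0.695*0.96 + 0.0679*0.695*0.04 + 0.4462*0.305*0.96 + 0.031234*0.305*0.04
        = 0.647184 + 0.001888 + 0.130647 + 0.000381 = 0.780100
Keeping only the heavy upstream rainfall-present terms gives 0.002269, so
  P(heavy upstream rainfall | ¬flood warning) = 0.002269 / 0.780100 ≈ 0.0029

P(heavy upstream rainfall | ¬flood warning) ≈ 0.0029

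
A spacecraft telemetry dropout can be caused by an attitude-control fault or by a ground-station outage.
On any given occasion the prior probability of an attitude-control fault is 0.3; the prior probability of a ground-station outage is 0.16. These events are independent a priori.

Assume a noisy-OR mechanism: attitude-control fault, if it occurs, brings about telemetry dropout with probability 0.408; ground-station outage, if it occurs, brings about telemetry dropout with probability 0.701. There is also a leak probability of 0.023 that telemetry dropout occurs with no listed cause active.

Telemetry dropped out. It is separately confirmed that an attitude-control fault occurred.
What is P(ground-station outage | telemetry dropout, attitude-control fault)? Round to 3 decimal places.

P(ground-station outage | telemetry dropout, attitude-control fault) ≈ 0.272

Under noisy-OR, P(telemetry dropout | causes) = 1 − (1−0.023)·∏(1−qᵢ) over the active causes.
By total probability over both values of ground-station outage:
  P(telemetry dropout | attitude-control fault) = 0.421616·0.84 + 0.827063·0.16
        = 0.354157 + 0.132330 = 0.486487
Configurations with ground-station outage contribute 0.132330, so
  P(ground-station outage | telemetry dropout, attitude-control fault) = 0.132330 / 0.486487 ≈ 0.272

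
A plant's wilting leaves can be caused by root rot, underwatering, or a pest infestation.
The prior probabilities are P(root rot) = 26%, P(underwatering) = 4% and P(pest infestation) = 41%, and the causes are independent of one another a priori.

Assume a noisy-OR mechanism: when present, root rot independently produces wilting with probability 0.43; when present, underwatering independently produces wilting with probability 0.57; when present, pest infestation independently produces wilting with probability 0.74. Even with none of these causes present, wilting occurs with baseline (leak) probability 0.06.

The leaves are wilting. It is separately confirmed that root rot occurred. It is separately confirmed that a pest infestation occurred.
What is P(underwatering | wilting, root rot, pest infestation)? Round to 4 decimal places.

Under noisy-OR, P(wilting | causes) = 1 − (1−0.06)·∏(1−qᵢ) over the active causes.
Weight on underwatering=true, given the evidence: 0.940098*0.04 = 0.037604
Normalizer over all consistent configurations: 0.860692*0.96 + 0.940098*0.04 = 0.863868
Posterior = 0.037604 / 0.863868 ≈ 0.0435

P(underwatering | wilting, root rot, pest infestation) ≈ 0.0435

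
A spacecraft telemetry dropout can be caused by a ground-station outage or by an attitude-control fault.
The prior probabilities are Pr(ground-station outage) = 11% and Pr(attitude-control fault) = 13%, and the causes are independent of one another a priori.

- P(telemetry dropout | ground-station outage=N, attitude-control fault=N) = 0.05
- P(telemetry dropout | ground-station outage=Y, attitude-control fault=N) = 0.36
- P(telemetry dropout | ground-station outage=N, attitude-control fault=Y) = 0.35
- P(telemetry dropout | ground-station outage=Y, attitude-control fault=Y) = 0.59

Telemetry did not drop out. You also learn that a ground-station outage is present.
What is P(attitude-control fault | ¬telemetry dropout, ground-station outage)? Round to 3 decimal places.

P(attitude-control fault | ¬telemetry dropout, ground-station outage) ≈ 0.087

For the numerator, keep only attitude-control fault=true terms: 0.41·0.13 = 0.053300
The normalizing constant is 0.64·0.87 + 0.41·0.13 = 0.610100
P(attitude-control fault | ¬telemetry dropout, ground-station outage) = 0.053300/0.610100 ≈ 0.087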